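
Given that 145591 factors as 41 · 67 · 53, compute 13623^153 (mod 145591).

Mod 41: 13623 ≡ 11; by Fermat, exponent reduces to 153 mod 40 = 33; 11^33 ≡ 34 (mod 41).
Mod 67: 13623 ≡ 22; by Fermat, exponent reduces to 153 mod 66 = 21; 22^21 ≡ 64 (mod 67).
Mod 53: 13623 ≡ 2; by Fermat, exponent reduces to 153 mod 52 = 49; 2^49 ≡ 20 (mod 53).
Combine by CRT: x ≡ 34 (mod 41), x ≡ 64 (mod 67), x ≡ 20 (mod 53) ⇒ x ≡ 22174 (mod 145591).

22174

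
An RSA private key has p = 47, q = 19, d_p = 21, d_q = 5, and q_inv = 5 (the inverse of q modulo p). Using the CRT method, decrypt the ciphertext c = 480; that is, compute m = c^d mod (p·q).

m₁ = c^(d_p) mod p: c ≡ 10 (mod 47), and 10^21 mod 47 = 39.
m₂ = c^(d_q) mod q: c ≡ 5 (mod 19), and 5^5 mod 19 = 9.
h = q_inv·(m₁ − m₂) mod p = 5·(39 − 9) mod 47 = 9.
m = m₂ + h·q = 9 + 9·19 = 180.

180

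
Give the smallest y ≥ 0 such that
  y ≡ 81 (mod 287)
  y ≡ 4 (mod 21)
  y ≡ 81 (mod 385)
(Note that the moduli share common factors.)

gcd(287, 21) = 7 and 7 | (4 − 81), so the pair is consistent; merging gives y ≡ 655 (mod 861), where 861 = lcm(287, 21).
gcd(861, 385) = 7 and 7 | (81 − 655), so the pair is consistent; merging gives y ≡ 31651 (mod 47355), where 47355 = lcm(861, 385).
The solution is unique modulo lcm(287, 21, 385) = 47355.

31651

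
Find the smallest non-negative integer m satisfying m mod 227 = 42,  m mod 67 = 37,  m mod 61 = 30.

The moduli are pairwise coprime; N = 227·67·61 = 927749.
N/227 = 4087; 4087 ≡ 1 (mod 227), inverse 1.
N/67 = 13847; 13847 ≡ 45 (mod 67); 45·3 ≡ 1, so inverse 3.
N/61 = 15209; 15209 ≡ 20 (mod 61); 20·58 ≡ 1, so inverse 58.
m ≡ 42·4087·1 + 37·13847·3 + 30·15209·58 = 28172331.
28172331 mod 927749 = 339861.

339861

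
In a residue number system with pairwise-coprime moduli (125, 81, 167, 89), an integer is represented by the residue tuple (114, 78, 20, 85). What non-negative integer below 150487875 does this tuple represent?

From x ≡ 114 (mod 125) write x = 114 + 125t. Substituting into x ≡ 78 (mod 81) gives 125t ≡ 45 (mod 81), and since 44⁻¹ ≡ 35 (mod 81), t ≡ 36. Hence x ≡ 114 + 125·36 = 4614 (mod 10125).
From x ≡ 4614 (mod 10125) write x = 4614 + 10125t. Substituting into x ≡ 20 (mod 167) gives 10125t ≡ 82 (mod 167), and since 105⁻¹ ≡ 35 (mod 167), t ≡ 31. Hence x ≡ 4614 + 10125·31 = 318489 (mod 1690875).
From x ≡ 318489 (mod 1690875) write x = 318489 + 1690875t. Substituting into x ≡ 85 (mod 89) gives 1690875t ≡ 38 (mod 89), and since 53⁻¹ ≡ 42 (mod 89), t ≡ 83. Hence x ≡ 318489 + 1690875·83 = 140661114 (mod 150487875).

140661114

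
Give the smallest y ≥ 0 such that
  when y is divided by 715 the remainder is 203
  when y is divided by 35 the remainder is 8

918

Combine the congruences pairwise.
gcd(715, 35) = 5 and 5 | (8 − 203), so the pair is consistent; merging gives y ≡ 918 (mod 5005), where 5005 = lcm(715, 35).
The solution is unique modulo lcm(715, 35) = 5005.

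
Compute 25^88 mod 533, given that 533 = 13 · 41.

365

Mod 13: 25 ≡ 12; by Fermat, exponent reduces to 88 mod 12 = 4; 12^4 ≡ 1 (mod 13).
Mod 41: 25 ≡ 25; by Fermat, exponent reduces to 88 mod 40 = 8; 25^8 ≡ 37 (mod 41).
Combine by CRT: x ≡ 1 (mod 13), x ≡ 37 (mod 41) ⇒ x ≡ 365 (mod 533).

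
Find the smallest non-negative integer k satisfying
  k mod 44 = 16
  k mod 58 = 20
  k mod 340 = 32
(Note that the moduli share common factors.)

gcd(44, 58) = 2 and 2 | (20 − 16), so the pair is consistent; merging gives k ≡ 368 (mod 1276), where 1276 = lcm(44, 58).
gcd(1276, 340) = 4 and 4 | (32 − 368), so the pair is consistent; merging gives k ≡ 5472 (mod 108460), where 108460 = lcm(1276, 340).
The solution is unique modulo lcm(44, 58, 340) = 108460.

5472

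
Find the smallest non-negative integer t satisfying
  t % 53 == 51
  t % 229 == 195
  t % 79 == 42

911386

From t ≡ 51 (mod 53) write t = 51 + 53s. Substituting into t ≡ 195 (mod 229) gives 53s ≡ 144 (mod 229), and since 53⁻¹ ≡ 121 (mod 229), s ≡ 20. Hence t ≡ 51 + 53·20 = 1111 (mod 12137).
From t ≡ 1111 (mod 12137) write t = 1111 + 12137s. Substituting into t ≡ 42 (mod 79) gives 12137s ≡ 37 (mod 79), and since 50⁻¹ ≡ 49 (mod 79), s ≡ 75. Hence t ≡ 1111 + 12137·75 = 911386 (mod 958823).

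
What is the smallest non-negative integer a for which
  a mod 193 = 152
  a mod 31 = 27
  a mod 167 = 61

Combine the congruences pairwise.
From a ≡ 152 (mod 193) write a = 152 + 193t. Substituting into a ≡ 27 (mod 31) gives 193t ≡ 30 (mod 31), and since 7⁻¹ ≡ 9 (mod 31), t ≡ 22. Hence a ≡ 152 + 193·22 = 4398 (mod 5983).
From a ≡ 4398 (mod 5983) write a = 4398 + 5983t. Substituting into a ≡ 61 (mod 167) gives 5983t ≡ 5 (mod 167), and since 138⁻¹ ≡ 23 (mod 167), t ≡ 115. Hence a ≡ 4398 + 5983·115 = 692443 (mod 999161).

692443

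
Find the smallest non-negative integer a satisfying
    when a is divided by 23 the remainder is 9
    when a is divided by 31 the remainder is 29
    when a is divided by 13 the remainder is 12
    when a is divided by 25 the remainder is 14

133639

The moduli are pairwise coprime; N = 23·31·13·25 = 231725.
N/23 = 10075; 10075 ≡ 1 (mod 23), inverse 1.
N/31 = 7475; 7475 ≡ 4 (mod 31); 4·8 ≡ 1, so inverse 8.
N/13 = 17825; 17825 ≡ 2 (mod 13); 2·7 ≡ 1, so inverse 7.
N/25 = 9269; 9269 ≡ 19 (mod 25); 19·4 ≡ 1, so inverse 4.
a ≡ 9·10075·1 + 29·7475·8 + 12·17825·7 + 14·9269·4 = 3841239.
3841239 mod 231725 = 133639.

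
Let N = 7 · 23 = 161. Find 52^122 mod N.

Mod 7: 52 ≡ 3; by Fermat, exponent reduces to 122 mod 6 = 2; 3^2 ≡ 2 (mod 7).
Mod 23: 52 ≡ 6; by Fermat, exponent reduces to 122 mod 22 = 12; 6^12 ≡ 6 (mod 23).
Combine by CRT: x ≡ 2 (mod 7), x ≡ 6 (mod 23) ⇒ x ≡ 121 (mod 161).

121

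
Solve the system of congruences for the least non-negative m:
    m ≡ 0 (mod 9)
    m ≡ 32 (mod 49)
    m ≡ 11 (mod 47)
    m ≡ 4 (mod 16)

131940

From m ≡ 0 (mod 9) write m = 0 + 9t. Substituting into m ≡ 32 (mod 49) gives 9t ≡ 32 (mod 49), and since 9⁻¹ ≡ 11 (mod 49), t ≡ 9. Hence m ≡ 0 + 9·9 = 81 (mod 441).
From m ≡ 81 (mod 441) write m = 81 + 441t. Substituting into m ≡ 11 (mod 47) gives 441t ≡ 24 (mod 47), and since 18⁻¹ ≡ 34 (mod 47), t ≡ 17. Hence m ≡ 81 + 441·17 = 7578 (mod 20727).
From m ≡ 7578 (mod 20727) write m = 7578 + 20727t. Substituting into m ≡ 4 (mod 16) gives 20727t ≡ 10 (mod 16), and since 7⁻¹ ≡ 7 (mod 16), t ≡ 6. Hence m ≡ 7578 + 20727·6 = 131940 (mod 331632).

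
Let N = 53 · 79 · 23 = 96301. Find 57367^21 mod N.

Mod 53: 57367 ≡ 21; 21^21 ≡ 51 (mod 53).
Mod 79: 57367 ≡ 13; 13^21 ≡ 8 (mod 79).
Mod 23: 57367 ≡ 5; 5^21 ≡ 14 (mod 23).
Combine by CRT: x ≡ 51 (mod 53), x ≡ 8 (mod 79), x ≡ 14 (mod 23) ⇒ x ≡ 56019 (mod 96301).

56019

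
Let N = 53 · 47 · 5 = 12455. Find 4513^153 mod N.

Mod 53: 4513 ≡ 8; by Fermat, exponent reduces to 153 mod 52 = 49; 8^49 ≡ 50 (mod 53).
Mod 47: 4513 ≡ 1; by Fermat, exponent reduces to 153 mod 46 = 15; 1^15 ≡ 1 (mod 47).
Mod 5: 4513 ≡ 3; by Fermat, exponent reduces to 153 mod 4 = 1; 3^1 ≡ 3 (mod 5).
Combine by CRT: x ≡ 50 (mod 53), x ≡ 1 (mod 47), x ≡ 3 (mod 5) ⇒ x ≡ 1693 (mod 12455).

1693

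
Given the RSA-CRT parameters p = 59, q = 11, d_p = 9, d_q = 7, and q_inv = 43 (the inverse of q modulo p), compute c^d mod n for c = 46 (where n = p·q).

m₁ = c^(d_p) mod p: c ≡ 46 (mod 59), and 46^9 mod 59 = 29.
m₂ = c^(d_q) mod q: c ≡ 2 (mod 11), and 2^7 mod 11 = 7.
h = q_inv·(m₁ − m₂) mod p = 43·(29 − 7) mod 59 = 2.
m = m₂ + h·q = 7 + 2·11 = 29.

29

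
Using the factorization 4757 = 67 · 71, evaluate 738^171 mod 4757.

1341

Mod 67: 738 ≡ 1; by Fermat, exponent reduces to 171 mod 66 = 39; 1^39 ≡ 1 (mod 67).
Mod 71: 738 ≡ 28; by Fermat, exponent reduces to 171 mod 70 = 31; 28^31 ≡ 63 (mod 71).
Combine by CRT: x ≡ 1 (mod 67), x ≡ 63 (mod 71) ⇒ x ≡ 1341 (mod 4757).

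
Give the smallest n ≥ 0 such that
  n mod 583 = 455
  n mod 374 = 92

gcd(583, 374) = 11 and 11 | (92 − 455), so the pair is consistent; merging gives n ≡ 5702 (mod 19822), where 19822 = lcm(583, 374).
The solution is unique modulo lcm(583, 374) = 19822.

5702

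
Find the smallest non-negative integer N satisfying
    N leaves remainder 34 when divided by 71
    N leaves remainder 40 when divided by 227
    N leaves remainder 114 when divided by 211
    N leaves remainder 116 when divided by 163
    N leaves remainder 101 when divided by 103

From N ≡ 34 (mod 71) write N = 34 + 71t. Substituting into N ≡ 40 (mod 227) gives 71t ≡ 6 (mod 227), and since 71⁻¹ ≡ 16 (mod 227), t ≡ 96. Hence N ≡ 34 + 71·96 = 6850 (mod 16117).
From N ≡ 6850 (mod 16117) write N = 6850 + 16117t. Substituting into N ≡ 114 (mod 211) gives 16117t ≡ 16 (mod 211), and since 81⁻¹ ≡ 99 (mod 211), t ≡ 107. Hence N ≡ 6850 + 16117·107 = 1731369 (mod 3400687).
From N ≡ 1731369 (mod 3400687) write N = 1731369 + 3400687t. Substituting into N ≡ 116 (mod 163) gives 3400687t ≡ 133 (mod 163), and since 18⁻¹ ≡ 154 (mod 163), t ≡ 107. Hence N ≡ 1731369 + 3400687·107 = 365604878 (mod 554311981).
From N ≡ 365604878 (mod 554311981) write N = 365604878 + 554311981t. Substituting into N ≡ 101 (mod 103) gives 554311981t ≡ 6 (mod 103), and since 74⁻¹ ≡ 71 (mod 103), t ≡ 14. Hence N ≡ 365604878 + 554311981·14 = 8125972612 (mod 57094134043).

8125972612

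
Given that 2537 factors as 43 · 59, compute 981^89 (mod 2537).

342

Mod 43: 981 ≡ 35; by Fermat, exponent reduces to 89 mod 42 = 5; 35^5 ≡ 41 (mod 43).
Mod 59: 981 ≡ 37; by Fermat, exponent reduces to 89 mod 58 = 31; 37^31 ≡ 47 (mod 59).
Combine by CRT: x ≡ 41 (mod 43), x ≡ 47 (mod 59) ⇒ x ≡ 342 (mod 2537).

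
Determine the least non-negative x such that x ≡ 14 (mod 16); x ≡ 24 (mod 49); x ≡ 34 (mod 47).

The moduli are pairwise coprime; N = 16·49·47 = 36848.
N/16 = 2303; 2303 ≡ 15 (mod 16); 15·15 ≡ 1, so inverse 15.
N/49 = 752; 752 ≡ 17 (mod 49); 17·26 ≡ 1, so inverse 26.
N/47 = 784; 784 ≡ 32 (mod 47); 32·25 ≡ 1, so inverse 25.
x ≡ 14·2303·15 + 24·752·26 + 34·784·25 = 1619278.
1619278 mod 36848 = 34814.

34814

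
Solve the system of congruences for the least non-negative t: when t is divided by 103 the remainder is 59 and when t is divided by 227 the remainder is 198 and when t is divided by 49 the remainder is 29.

49911

From t ≡ 59 (mod 103) write t = 59 + 103s. Substituting into t ≡ 198 (mod 227) gives 103s ≡ 139 (mod 227), and since 103⁻¹ ≡ 108 (mod 227), s ≡ 30. Hence t ≡ 59 + 103·30 = 3149 (mod 23381).
From t ≡ 3149 (mod 23381) write t = 3149 + 23381s. Substituting into t ≡ 29 (mod 49) gives 23381s ≡ 16 (mod 49), and since 8⁻¹ ≡ 43 (mod 49), s ≡ 2. Hence t ≡ 3149 + 23381·2 = 49911 (mod 1145669).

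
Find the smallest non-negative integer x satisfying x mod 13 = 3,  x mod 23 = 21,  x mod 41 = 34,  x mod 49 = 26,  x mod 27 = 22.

1800139

The moduli are pairwise coprime; N = 13·23·41·49·27 = 16218657.
N/13 = 1247589; 1247589 ≡ 5 (mod 13); 5·8 ≡ 1, so inverse 8.
N/23 = 705159; 705159 ≡ 2 (mod 23); 2·12 ≡ 1, so inverse 12.
N/41 = 395577; 395577 ≡ 9 (mod 41); 9·32 ≡ 1, so inverse 32.
N/49 = 330993; 330993 ≡ 47 (mod 49); 47·24 ≡ 1, so inverse 24.
N/27 = 600691; 600691 ≡ 22 (mod 27); 22·16 ≡ 1, so inverse 16.
x ≡ 3·1247589·8 + 21·705159·12 + 34·395577·32 + 26·330993·24 + 22·600691·16 = 1056012844.
1056012844 mod 16218657 = 1800139.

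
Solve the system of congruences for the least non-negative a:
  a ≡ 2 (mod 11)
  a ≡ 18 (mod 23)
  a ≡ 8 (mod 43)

5469

From a ≡ 2 (mod 11) write a = 2 + 11t. Substituting into a ≡ 18 (mod 23) gives 11t ≡ 16 (mod 23), and since 11⁻¹ ≡ 21 (mod 23), t ≡ 14. Hence a ≡ 2 + 11·14 = 156 (mod 253).
From a ≡ 156 (mod 253) write a = 156 + 253t. Substituting into a ≡ 8 (mod 43) gives 253t ≡ 24 (mod 43), and since 38⁻¹ ≡ 17 (mod 43), t ≡ 21. Hence a ≡ 156 + 253·21 = 5469 (mod 10879).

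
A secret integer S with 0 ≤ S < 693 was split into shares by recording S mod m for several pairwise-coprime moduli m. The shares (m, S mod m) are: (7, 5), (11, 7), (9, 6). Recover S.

From S ≡ 5 (mod 7) write S = 5 + 7t. Substituting into S ≡ 7 (mod 11) gives 7t ≡ 2 (mod 11), and since 7⁻¹ ≡ 8 (mod 11), t ≡ 5. Hence S ≡ 5 + 7·5 = 40 (mod 77).
From S ≡ 40 (mod 77) write S = 40 + 77t. Substituting into S ≡ 6 (mod 9) gives 77t ≡ 2 (mod 9), and since 5⁻¹ ≡ 2 (mod 9), t ≡ 4. Hence S ≡ 40 + 77·4 = 348 (mod 693).

348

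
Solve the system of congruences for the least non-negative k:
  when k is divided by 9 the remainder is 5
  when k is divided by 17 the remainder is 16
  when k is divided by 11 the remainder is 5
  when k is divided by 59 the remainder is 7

From k ≡ 5 (mod 9) write k = 5 + 9t. Substituting into k ≡ 16 (mod 17) gives 9t ≡ 11 (mod 17), and since 9⁻¹ ≡ 2 (mod 17), t ≡ 5. Hence k ≡ 5 + 9·5 = 50 (mod 153).
From k ≡ 50 (mod 153) write k = 50 + 153t. Substituting into k ≡ 5 (mod 11) gives 153t ≡ 10 (mod 11), and since 10⁻¹ ≡ 10 (mod 11), t ≡ 1. Hence k ≡ 50 + 153·1 = 203 (mod 1683).
From k ≡ 203 (mod 1683) write k = 203 + 1683t. Substituting into k ≡ 7 (mod 59) gives 1683t ≡ 40 (mod 59), and since 31⁻¹ ≡ 40 (mod 59), t ≡ 7. Hence k ≡ 203 + 1683·7 = 11984 (mod 99297).

11984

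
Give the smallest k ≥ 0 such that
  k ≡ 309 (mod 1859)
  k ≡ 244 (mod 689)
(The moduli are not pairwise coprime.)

gcd(1859, 689) = 13 and 13 | (244 − 309), so the pair is consistent; merging gives k ≡ 93259 (mod 98527), where 98527 = lcm(1859, 689).
The solution is unique modulo lcm(1859, 689) = 98527.

93259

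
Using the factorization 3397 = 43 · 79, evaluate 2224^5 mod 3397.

Mod 43: 2224 ≡ 31; 31^5 ≡ 9 (mod 43).
Mod 79: 2224 ≡ 12; 12^5 ≡ 61 (mod 79).
Combine by CRT: x ≡ 9 (mod 43), x ≡ 61 (mod 79) ⇒ x ≡ 2589 (mod 3397).

2589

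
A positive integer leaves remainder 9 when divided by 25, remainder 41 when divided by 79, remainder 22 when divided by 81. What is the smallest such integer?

48784

From a ≡ 9 (mod 25) write a = 9 + 25t. Substituting into a ≡ 41 (mod 79) gives 25t ≡ 32 (mod 79), and since 25⁻¹ ≡ 19 (mod 79), t ≡ 55. Hence a ≡ 9 + 25·55 = 1384 (mod 1975).
From a ≡ 1384 (mod 1975) write a = 1384 + 1975t. Substituting into a ≡ 22 (mod 81) gives 1975t ≡ 15 (mod 81), and since 31⁻¹ ≡ 34 (mod 81), t ≡ 24. Hence a ≡ 1384 + 1975·24 = 48784 (mod 159975).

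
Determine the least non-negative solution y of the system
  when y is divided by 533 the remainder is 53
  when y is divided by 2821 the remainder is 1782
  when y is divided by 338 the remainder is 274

2100606

Combine the congruences pairwise.
gcd(533, 2821) = 13 and 13 | (1782 − 53), so the pair is consistent; merging gives y ≡ 18708 (mod 115661), where 115661 = lcm(533, 2821).
gcd(115661, 338) = 13 and 13 | (274 − 18708), so the pair is consistent; merging gives y ≡ 2100606 (mod 3007186), where 3007186 = lcm(115661, 338).
The solution is unique modulo lcm(533, 2821, 338) = 3007186.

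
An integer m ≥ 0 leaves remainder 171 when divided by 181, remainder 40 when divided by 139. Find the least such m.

From m ≡ 171 (mod 181) write m = 171 + 181t. Substituting into m ≡ 40 (mod 139) gives 181t ≡ 8 (mod 139), and since 42⁻¹ ≡ 96 (mod 139), t ≡ 73. Hence m ≡ 171 + 181·73 = 13384 (mod 25159).

13384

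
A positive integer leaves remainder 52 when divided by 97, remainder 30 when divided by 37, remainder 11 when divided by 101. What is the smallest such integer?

282710

The moduli are pairwise coprime; N = 97·37·101 = 362489.
N/97 = 3737; 3737 ≡ 51 (mod 97); 51·78 ≡ 1, so inverse 78.
N/37 = 9797; 9797 ≡ 29 (mod 37); 29·23 ≡ 1, so inverse 23.
N/101 = 3589; 3589 ≡ 54 (mod 101); 54·58 ≡ 1, so inverse 58.
t ≡ 52·3737·78 + 30·9797·23 + 11·3589·58 = 24206984.
24206984 mod 362489 = 282710.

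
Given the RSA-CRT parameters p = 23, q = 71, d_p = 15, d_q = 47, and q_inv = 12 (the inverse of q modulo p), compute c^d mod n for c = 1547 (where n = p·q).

m₁ = c^(d_p) mod p: c ≡ 6 (mod 23), and 6^15 mod 23 = 8.
m₂ = c^(d_q) mod q: c ≡ 56 (mod 71), and 56^47 mod 71 = 63.
h = q_inv·(m₁ − m₂) mod p = 12·(8 − 63) mod 23 = 7.
m = m₂ + h·q = 63 + 7·71 = 560.

560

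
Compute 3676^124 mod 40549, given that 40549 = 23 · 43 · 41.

6067

Mod 23: 3676 ≡ 19; by Fermat, exponent reduces to 124 mod 22 = 14; 19^14 ≡ 18 (mod 23).
Mod 43: 3676 ≡ 21; by Fermat, exponent reduces to 124 mod 42 = 40; 21^40 ≡ 4 (mod 43).
Mod 41: 3676 ≡ 27; by Fermat, exponent reduces to 124 mod 40 = 4; 27^4 ≡ 40 (mod 41).
Combine by CRT: x ≡ 18 (mod 23), x ≡ 4 (mod 43), x ≡ 40 (mod 41) ⇒ x ≡ 6067 (mod 40549).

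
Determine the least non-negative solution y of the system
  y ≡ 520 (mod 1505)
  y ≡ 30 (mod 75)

11055

gcd(1505, 75) = 5 and 5 | (30 − 520), so the pair is consistent; merging gives y ≡ 11055 (mod 22575), where 22575 = lcm(1505, 75).
The solution is unique modulo lcm(1505, 75) = 22575.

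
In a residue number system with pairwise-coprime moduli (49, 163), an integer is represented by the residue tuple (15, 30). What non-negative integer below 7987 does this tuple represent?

7365

Combine the congruences pairwise.
From x ≡ 15 (mod 49) write x = 15 + 49t. Substituting into x ≡ 30 (mod 163) gives 49t ≡ 15 (mod 163), and since 49⁻¹ ≡ 10 (mod 163), t ≡ 150. Hence x ≡ 15 + 49·150 = 7365 (mod 7987).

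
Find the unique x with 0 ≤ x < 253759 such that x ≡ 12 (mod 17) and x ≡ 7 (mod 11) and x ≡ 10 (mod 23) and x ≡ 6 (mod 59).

40421

The moduli are pairwise coprime; N = 17·11·23·59 = 253759.
N/17 = 14927; 14927 ≡ 1 (mod 17), inverse 1.
N/11 = 23069; 23069 ≡ 2 (mod 11); 2·6 ≡ 1, so inverse 6.
N/23 = 11033; 11033 ≡ 16 (mod 23); 16·13 ≡ 1, so inverse 13.
N/59 = 4301; 4301 ≡ 53 (mod 59); 53·49 ≡ 1, so inverse 49.
x ≡ 12·14927·1 + 7·23069·6 + 10·11033·13 + 6·4301·49 = 3846806.
3846806 mod 253759 = 40421.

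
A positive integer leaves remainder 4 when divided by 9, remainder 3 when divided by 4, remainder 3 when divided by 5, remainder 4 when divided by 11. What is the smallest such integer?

The moduli are pairwise coprime; N = 9·4·5·11 = 1980.
N/9 = 220; 220 ≡ 4 (mod 9); 4·7 ≡ 1, so inverse 7.
N/4 = 495; 495 ≡ 3 (mod 4); 3·3 ≡ 1, so inverse 3.
N/5 = 396; 396 ≡ 1 (mod 5), inverse 1.
N/11 = 180; 180 ≡ 4 (mod 11); 4·3 ≡ 1, so inverse 3.
t ≡ 4·220·7 + 3·495·3 + 3·396·1 + 4·180·3 = 13963.
13963 mod 1980 = 103.

103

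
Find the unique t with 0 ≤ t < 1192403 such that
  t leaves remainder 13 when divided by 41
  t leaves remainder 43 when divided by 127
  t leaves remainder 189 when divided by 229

32936

The moduli are pairwise coprime; N = 41·127·229 = 1192403.
N/41 = 29083; 29083 ≡ 14 (mod 41); 14·3 ≡ 1, so inverse 3.
N/127 = 9389; 9389 ≡ 118 (mod 127); 118·14 ≡ 1, so inverse 14.
N/229 = 5207; 5207 ≡ 169 (mod 229); 169·187 ≡ 1, so inverse 187.
t ≡ 13·29083·3 + 43·9389·14 + 189·5207·187 = 190817416.
190817416 mod 1192403 = 32936.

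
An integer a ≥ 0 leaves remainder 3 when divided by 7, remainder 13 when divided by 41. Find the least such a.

136

Combine the congruences pairwise.
From a ≡ 3 (mod 7) write a = 3 + 7t. Substituting into a ≡ 13 (mod 41) gives 7t ≡ 10 (mod 41), and since 7⁻¹ ≡ 6 (mod 41), t ≡ 19. Hence a ≡ 3 + 7·19 = 136 (mod 287).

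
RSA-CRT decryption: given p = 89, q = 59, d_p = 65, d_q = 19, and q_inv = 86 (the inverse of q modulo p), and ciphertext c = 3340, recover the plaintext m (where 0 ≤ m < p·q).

2100

m₁ = c^(d_p) mod p: c ≡ 47 (mod 89), and 47^65 mod 89 = 53.
m₂ = c^(d_q) mod q: c ≡ 36 (mod 59), and 36^19 mod 59 = 35.
h = q_inv·(m₁ − m₂) mod p = 86·(53 − 35) mod 89 = 35.
m = m₂ + h·q = 35 + 35·59 = 2100.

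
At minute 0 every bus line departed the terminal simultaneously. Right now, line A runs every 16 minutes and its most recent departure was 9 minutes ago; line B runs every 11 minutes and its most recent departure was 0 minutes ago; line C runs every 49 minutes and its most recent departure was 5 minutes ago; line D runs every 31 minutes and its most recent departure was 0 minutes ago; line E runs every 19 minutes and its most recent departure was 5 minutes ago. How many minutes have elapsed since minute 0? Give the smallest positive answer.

3198921

From t ≡ 9 (mod 16) write t = 9 + 16s. Substituting into t ≡ 0 (mod 11) gives 16s ≡ 2 (mod 11), and since 5⁻¹ ≡ 9 (mod 11), s ≡ 7. Hence t ≡ 9 + 16·7 = 121 (mod 176).
From t ≡ 121 (mod 176) write t = 121 + 176s. Substituting into t ≡ 5 (mod 49) gives 176s ≡ 31 (mod 49), and since 29⁻¹ ≡ 22 (mod 49), s ≡ 45. Hence t ≡ 121 + 176·45 = 8041 (mod 8624).
From t ≡ 8041 (mod 8624) write t = 8041 + 8624s. Substituting into t ≡ 0 (mod 31) gives 8624s ≡ 19 (mod 31), and since 6⁻¹ ≡ 26 (mod 31), s ≡ 29. Hence t ≡ 8041 + 8624·29 = 258137 (mod 267344).
From t ≡ 258137 (mod 267344) write t = 258137 + 267344s. Substituting into t ≡ 5 (mod 19) gives 267344s ≡ 2 (mod 19), and since 14⁻¹ ≡ 15 (mod 19), s ≡ 11. Hence t ≡ 258137 + 267344·11 = 3198921 (mod 5079536).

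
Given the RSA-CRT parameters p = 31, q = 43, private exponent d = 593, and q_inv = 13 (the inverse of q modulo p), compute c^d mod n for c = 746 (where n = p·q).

597

d_p = d mod (p−1) = 593 mod 30 = 23; d_q = d mod (q−1) = 5.
m₁ = c^(d_p) mod p: c ≡ 2 (mod 31), and 2^23 mod 31 = 8.
m₂ = c^(d_q) mod q: c ≡ 15 (mod 43), and 15^5 mod 43 = 38.
h = q_inv·(m₁ − m₂) mod p = 13·(8 − 38) mod 31 = 13.
m = m₂ + h·q = 38 + 13·43 = 597.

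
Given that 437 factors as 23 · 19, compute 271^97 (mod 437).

35

Mod 23: 271 ≡ 18; by Fermat, exponent reduces to 97 mod 22 = 9; 18^9 ≡ 12 (mod 23).
Mod 19: 271 ≡ 5; by Fermat, exponent reduces to 97 mod 18 = 7; 5^7 ≡ 16 (mod 19).
Combine by CRT: x ≡ 12 (mod 23), x ≡ 16 (mod 19) ⇒ x ≡ 35 (mod 437).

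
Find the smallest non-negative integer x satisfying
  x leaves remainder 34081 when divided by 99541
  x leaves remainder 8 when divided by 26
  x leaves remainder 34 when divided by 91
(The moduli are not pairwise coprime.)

Combine the congruences pairwise.
gcd(99541, 26) = 13 and 13 | (8 − 34081), so the pair is consistent; merging gives x ≡ 133622 (mod 199082), where 199082 = lcm(99541, 26).
gcd(199082, 91) = 13 and 13 | (34 − 133622), so the pair is consistent; merging gives x ≡ 133622 (mod 1393574), where 1393574 = lcm(199082, 91).
The solution is unique modulo lcm(99541, 26, 91) = 1393574.

133622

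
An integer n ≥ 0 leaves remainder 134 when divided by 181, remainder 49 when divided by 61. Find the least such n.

2306

From n ≡ 134 (mod 181) write n = 134 + 181t. Substituting into n ≡ 49 (mod 61) gives 181t ≡ 37 (mod 61), and since 59⁻¹ ≡ 30 (mod 61), t ≡ 12. Hence n ≡ 134 + 181·12 = 2306 (mod 11041).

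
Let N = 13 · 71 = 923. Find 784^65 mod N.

Mod 13: 784 ≡ 4; by Fermat, exponent reduces to 65 mod 12 = 5; 4^5 ≡ 10 (mod 13).
Mod 71: 784 ≡ 3; 3^65 ≡ 45 (mod 71).
Combine by CRT: x ≡ 10 (mod 13), x ≡ 45 (mod 71) ⇒ x ≡ 400 (mod 923).

400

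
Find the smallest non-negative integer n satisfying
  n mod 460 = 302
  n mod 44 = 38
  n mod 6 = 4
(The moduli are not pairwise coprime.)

gcd(460, 44) = 4 and 4 | (38 − 302), so the pair is consistent; merging gives n ≡ 302 (mod 5060), where 5060 = lcm(460, 44).
gcd(5060, 6) = 2 and 2 | (4 − 302), so the pair is consistent; merging gives n ≡ 5362 (mod 15180), where 15180 = lcm(5060, 6).
The solution is unique modulo lcm(460, 44, 6) = 15180.

5362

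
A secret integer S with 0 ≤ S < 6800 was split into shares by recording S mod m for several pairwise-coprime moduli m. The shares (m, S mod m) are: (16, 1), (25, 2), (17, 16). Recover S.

577

From S ≡ 1 (mod 16) write S = 1 + 16t. Substituting into S ≡ 2 (mod 25) gives 16t ≡ 1 (mod 25), and since 16⁻¹ ≡ 11 (mod 25), t ≡ 11. Hence S ≡ 1 + 16·11 = 177 (mod 400).
From S ≡ 177 (mod 400) write S = 177 + 400t. Substituting into S ≡ 16 (mod 17) gives 400t ≡ 9 (mod 17), and since 9⁻¹ ≡ 2 (mod 17), t ≡ 1. Hence S ≡ 177 + 400·1 = 577 (mod 6800).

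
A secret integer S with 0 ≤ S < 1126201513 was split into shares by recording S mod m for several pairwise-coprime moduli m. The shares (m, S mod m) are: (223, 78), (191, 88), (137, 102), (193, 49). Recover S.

The moduli are pairwise coprime; N = 223·191·137·193 = 1126201513.
N/223 = 5050231; 5050231 ≡ 173 (mod 223); 173·165 ≡ 1, so inverse 165.
N/191 = 5896343; 5896343 ≡ 173 (mod 191); 173·53 ≡ 1, so inverse 53.
N/137 = 8220449; 8220449 ≡ 38 (mod 137); 38·119 ≡ 1, so inverse 119.
N/193 = 5835241; 5835241 ≡ 79 (mod 193); 79·22 ≡ 1, so inverse 22.
S ≡ 78·5050231·165 + 88·5896343·53 + 102·8220449·119 + 49·5835241·22 = 198567216482.
198567216482 mod 1126201513 = 355750194.

355750194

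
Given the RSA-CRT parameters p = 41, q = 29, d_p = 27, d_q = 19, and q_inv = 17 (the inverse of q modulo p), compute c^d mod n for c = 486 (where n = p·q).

m₁ = c^(d_p) mod p: c ≡ 35 (mod 41), and 35^27 mod 41 = 29.
m₂ = c^(d_q) mod q: c ≡ 22 (mod 29), and 22^19 mod 29 = 13.
h = q_inv·(m₁ − m₂) mod p = 17·(29 − 13) mod 41 = 26.
m = m₂ + h·q = 13 + 26·29 = 767.

767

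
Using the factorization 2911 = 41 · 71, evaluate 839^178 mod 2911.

Mod 41: 839 ≡ 19; by Fermat, exponent reduces to 178 mod 40 = 18; 19^18 ≡ 36 (mod 41).
Mod 71: 839 ≡ 58; by Fermat, exponent reduces to 178 mod 70 = 38; 58^38 ≡ 4 (mod 71).
Combine by CRT: x ≡ 36 (mod 41), x ≡ 4 (mod 71) ⇒ x ≡ 856 (mod 2911).

856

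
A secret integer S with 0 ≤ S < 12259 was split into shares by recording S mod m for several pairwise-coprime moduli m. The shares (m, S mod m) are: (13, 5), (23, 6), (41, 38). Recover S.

Combine the congruences pairwise.
From S ≡ 5 (mod 13) write S = 5 + 13t. Substituting into S ≡ 6 (mod 23) gives 13t ≡ 1 (mod 23), and since 13⁻¹ ≡ 16 (mod 23), t ≡ 16. Hence S ≡ 5 + 13·16 = 213 (mod 299).
From S ≡ 213 (mod 299) write S = 213 + 299t. Substituting into S ≡ 38 (mod 41) gives 299t ≡ 30 (mod 41), and since 12⁻¹ ≡ 24 (mod 41), t ≡ 23. Hence S ≡ 213 + 299·23 = 7090 (mod 12259).

7090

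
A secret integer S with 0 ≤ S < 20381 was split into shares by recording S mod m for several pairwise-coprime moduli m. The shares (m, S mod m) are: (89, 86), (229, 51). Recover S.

15394

Combine the congruences pairwise.
From S ≡ 86 (mod 89) write S = 86 + 89t. Substituting into S ≡ 51 (mod 229) gives 89t ≡ 194 (mod 229), and since 89⁻¹ ≡ 211 (mod 229), t ≡ 172. Hence S ≡ 86 + 89·172 = 15394 (mod 20381).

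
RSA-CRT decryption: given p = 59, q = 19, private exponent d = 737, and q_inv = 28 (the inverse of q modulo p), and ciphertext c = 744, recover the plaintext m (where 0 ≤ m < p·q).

d_p = d mod (p−1) = 737 mod 58 = 41; d_q = d mod (q−1) = 17.
m₁ = c^(d_p) mod p: c ≡ 36 (mod 59), and 36^41 mod 59 = 5.
m₂ = c^(d_q) mod q: c ≡ 3 (mod 19), and 3^17 mod 19 = 13.
h = q_inv·(m₁ − m₂) mod p = 28·(5 − 13) mod 59 = 12.
m = m₂ + h·q = 13 + 12·19 = 241.

241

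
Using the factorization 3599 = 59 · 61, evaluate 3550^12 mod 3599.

2559

Mod 59: 3550 ≡ 10; 10^12 ≡ 22 (mod 59).
Mod 61: 3550 ≡ 12; 12^12 ≡ 58 (mod 61).
Combine by CRT: x ≡ 22 (mod 59), x ≡ 58 (mod 61) ⇒ x ≡ 2559 (mod 3599).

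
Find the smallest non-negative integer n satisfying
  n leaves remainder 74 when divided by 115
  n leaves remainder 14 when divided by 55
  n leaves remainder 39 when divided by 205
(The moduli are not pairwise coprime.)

17669

Combine the congruences pairwise.
gcd(115, 55) = 5 and 5 | (14 − 74), so the pair is consistent; merging gives n ≡ 1224 (mod 1265), where 1265 = lcm(115, 55).
gcd(1265, 205) = 5 and 5 | (39 − 1224), so the pair is consistent; merging gives n ≡ 17669 (mod 51865), where 51865 = lcm(1265, 205).
The solution is unique modulo lcm(115, 55, 205) = 51865.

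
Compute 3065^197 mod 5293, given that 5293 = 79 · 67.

Mod 79: 3065 ≡ 63; by Fermat, exponent reduces to 197 mod 78 = 41; 63^41 ≡ 60 (mod 79).
Mod 67: 3065 ≡ 50; by Fermat, exponent reduces to 197 mod 66 = 65; 50^65 ≡ 63 (mod 67).
Combine by CRT: x ≡ 60 (mod 79), x ≡ 63 (mod 67) ⇒ x ≡ 1403 (mod 5293).

1403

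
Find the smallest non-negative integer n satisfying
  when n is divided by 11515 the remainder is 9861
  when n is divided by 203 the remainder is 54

gcd(11515, 203) = 7 and 7 | (54 − 9861), so the pair is consistent; merging gives n ≡ 148041 (mod 333935), where 333935 = lcm(11515, 203).
The solution is unique modulo lcm(11515, 203) = 333935.

148041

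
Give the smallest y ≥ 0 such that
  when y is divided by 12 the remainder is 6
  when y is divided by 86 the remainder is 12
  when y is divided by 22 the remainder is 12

gcd(12, 86) = 2 and 2 | (12 − 6), so the pair is consistent; merging gives y ≡ 270 (mod 516), where 516 = lcm(12, 86).
gcd(516, 22) = 2 and 2 | (12 − 270), so the pair is consistent; merging gives y ≡ 2850 (mod 5676), where 5676 = lcm(516, 22).
The solution is unique modulo lcm(12, 86, 22) = 5676.

2850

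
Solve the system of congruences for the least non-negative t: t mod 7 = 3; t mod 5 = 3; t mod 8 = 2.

The moduli are pairwise coprime; N = 7·5·8 = 280.
N/7 = 40; 40 ≡ 5 (mod 7); 5·3 ≡ 1, so inverse 3.
N/5 = 56; 56 ≡ 1 (mod 5), inverse 1.
N/8 = 35; 35 ≡ 3 (mod 8); 3·3 ≡ 1, so inverse 3.
t ≡ 3·40·3 + 3·56·1 + 2·35·3 = 738.
738 mod 280 = 178.

178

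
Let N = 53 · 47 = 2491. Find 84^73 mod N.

Mod 53: 84 ≡ 31; by Fermat, exponent reduces to 73 mod 52 = 21; 31^21 ≡ 3 (mod 53).
Mod 47: 84 ≡ 37; by Fermat, exponent reduces to 73 mod 46 = 27; 37^27 ≡ 36 (mod 47).
Combine by CRT: x ≡ 3 (mod 53), x ≡ 36 (mod 47) ⇒ x ≡ 1540 (mod 2491).

1540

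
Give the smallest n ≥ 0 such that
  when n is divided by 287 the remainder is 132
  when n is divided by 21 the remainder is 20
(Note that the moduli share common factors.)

Combine the congruences pairwise.
gcd(287, 21) = 7 and 7 | (20 − 132), so the pair is consistent; merging gives n ≡ 419 (mod 861), where 861 = lcm(287, 21).
The solution is unique modulo lcm(287, 21) = 861.

419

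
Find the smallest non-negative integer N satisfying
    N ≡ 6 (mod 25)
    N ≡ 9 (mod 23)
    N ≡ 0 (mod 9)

The moduli are pairwise coprime; M = 25·23·9 = 5175.
M/25 = 207; 207 ≡ 7 (mod 25); 7·18 ≡ 1, so inverse 18.
M/23 = 225; 225 ≡ 18 (mod 23); 18·9 ≡ 1, so inverse 9.
M/9 = 575; 575 ≡ 8 (mod 9); 8·8 ≡ 1, so inverse 8.
N ≡ 6·207·18 + 9·225·9 + 0·575·8 = 40581.
40581 mod 5175 = 4356.

4356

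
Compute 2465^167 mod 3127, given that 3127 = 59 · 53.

2848

Mod 59: 2465 ≡ 46; by Fermat, exponent reduces to 167 mod 58 = 51; 46^51 ≡ 16 (mod 59).
Mod 53: 2465 ≡ 27; by Fermat, exponent reduces to 167 mod 52 = 11; 27^11 ≡ 39 (mod 53).
Combine by CRT: x ≡ 16 (mod 59), x ≡ 39 (mod 53) ⇒ x ≡ 2848 (mod 3127).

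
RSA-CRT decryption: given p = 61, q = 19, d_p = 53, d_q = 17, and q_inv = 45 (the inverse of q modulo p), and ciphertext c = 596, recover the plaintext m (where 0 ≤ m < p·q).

562

m₁ = c^(d_p) mod p: c ≡ 47 (mod 61), and 47^53 mod 61 = 13.
m₂ = c^(d_q) mod q: c ≡ 7 (mod 19), and 7^17 mod 19 = 11.
h = q_inv·(m₁ − m₂) mod p = 45·(13 − 11) mod 61 = 29.
m = m₂ + h·q = 11 + 29·19 = 562.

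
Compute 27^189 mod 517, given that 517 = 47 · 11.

42

Mod 47: 27 ≡ 27; by Fermat, exponent reduces to 189 mod 46 = 5; 27^5 ≡ 42 (mod 47).
Mod 11: 27 ≡ 5; by Fermat, exponent reduces to 189 mod 10 = 9; 5^9 ≡ 9 (mod 11).
Combine by CRT: x ≡ 42 (mod 47), x ≡ 9 (mod 11) ⇒ x ≡ 42 (mod 517).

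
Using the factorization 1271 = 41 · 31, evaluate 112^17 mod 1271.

423

Mod 41: 112 ≡ 30; 30^17 ≡ 13 (mod 41).
Mod 31: 112 ≡ 19; 19^17 ≡ 20 (mod 31).
Combine by CRT: x ≡ 13 (mod 41), x ≡ 20 (mod 31) ⇒ x ≡ 423 (mod 1271).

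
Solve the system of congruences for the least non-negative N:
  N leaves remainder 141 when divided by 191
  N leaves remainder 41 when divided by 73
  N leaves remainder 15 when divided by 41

The moduli are pairwise coprime; M = 191·73·41 = 571663.
M/191 = 2993; 2993 ≡ 128 (mod 191); 128·97 ≡ 1, so inverse 97.
M/73 = 7831; 7831 ≡ 20 (mod 73); 20·11 ≡ 1, so inverse 11.
M/41 = 13943; 13943 ≡ 3 (mod 41); 3·14 ≡ 1, so inverse 14.
N ≡ 141·2993·97 + 41·7831·11 + 15·13943·14 = 47395072.
47395072 mod 571663 = 518706.

518706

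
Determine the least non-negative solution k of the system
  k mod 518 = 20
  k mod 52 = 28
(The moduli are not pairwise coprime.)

11416

Combine the congruences pairwise.
gcd(518, 52) = 2 and 2 | (28 − 20), so the pair is consistent; merging gives k ≡ 11416 (mod 13468), where 13468 = lcm(518, 52).
The solution is unique modulo lcm(518, 52) = 13468.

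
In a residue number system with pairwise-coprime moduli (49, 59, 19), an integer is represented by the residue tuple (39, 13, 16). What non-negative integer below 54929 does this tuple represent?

16356

From x ≡ 39 (mod 49) write x = 39 + 49t. Substituting into x ≡ 13 (mod 59) gives 49t ≡ 33 (mod 59), and since 49⁻¹ ≡ 53 (mod 59), t ≡ 38. Hence x ≡ 39 + 49·38 = 1901 (mod 2891).
From x ≡ 1901 (mod 2891) write x = 1901 + 2891t. Substituting into x ≡ 16 (mod 19) gives 2891t ≡ 15 (mod 19), and since 3⁻¹ ≡ 13 (mod 19), t ≡ 5. Hence x ≡ 1901 + 2891·5 = 16356 (mod 54929).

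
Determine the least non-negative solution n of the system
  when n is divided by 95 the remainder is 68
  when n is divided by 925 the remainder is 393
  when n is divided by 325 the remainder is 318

gcd(95, 925) = 5 and 5 | (393 − 68), so the pair is consistent; merging gives n ≡ 12418 (mod 17575), where 17575 = lcm(95, 925).
gcd(17575, 325) = 25 and 25 | (318 − 12418), so the pair is consistent; merging gives n ≡ 188168 (mod 228475), where 228475 = lcm(17575, 325).
The solution is unique modulo lcm(95, 925, 325) = 228475.

188168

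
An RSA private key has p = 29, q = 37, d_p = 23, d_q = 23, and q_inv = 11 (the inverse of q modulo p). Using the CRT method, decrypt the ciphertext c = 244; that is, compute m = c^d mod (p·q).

m₁ = c^(d_p) mod p: c ≡ 12 (mod 29), and 12^23 mod 29 = 17.
m₂ = c^(d_q) mod q: c ≡ 22 (mod 37), and 22^23 mod 37 = 24.
h = q_inv·(m₁ − m₂) mod p = 11·(17 − 24) mod 29 = 10.
m = m₂ + h·q = 24 + 10·37 = 394.

394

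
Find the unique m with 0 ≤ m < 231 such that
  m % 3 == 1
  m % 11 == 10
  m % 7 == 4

The moduli are pairwise coprime; N = 3·11·7 = 231.
N/3 = 77; 77 ≡ 2 (mod 3); 2·2 ≡ 1, so inverse 2.
N/11 = 21; 21 ≡ 10 (mod 11); 10·10 ≡ 1, so inverse 10.
N/7 = 33; 33 ≡ 5 (mod 7); 5·3 ≡ 1, so inverse 3.
m ≡ 1·77·2 + 10·21·10 + 4·33·3 = 2650.
2650 mod 231 = 109.

109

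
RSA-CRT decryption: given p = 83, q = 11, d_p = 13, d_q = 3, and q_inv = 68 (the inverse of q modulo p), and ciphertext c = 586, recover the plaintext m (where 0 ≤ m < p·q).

m₁ = c^(d_p) mod p: c ≡ 5 (mod 83), and 5^13 mod 83 = 47.
m₂ = c^(d_q) mod q: c ≡ 3 (mod 11), and 3^3 mod 11 = 5.
h = q_inv·(m₁ − m₂) mod p = 68·(47 − 5) mod 83 = 34.
m = m₂ + h·q = 5 + 34·11 = 379.

379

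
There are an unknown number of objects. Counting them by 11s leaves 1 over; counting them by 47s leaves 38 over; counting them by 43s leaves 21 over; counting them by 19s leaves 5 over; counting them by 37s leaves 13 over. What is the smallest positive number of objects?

The moduli are pairwise coprime; M = 11·47·43·19·37 = 15628393.
M/11 = 1420763; 1420763 ≡ 3 (mod 11); 3·4 ≡ 1, so inverse 4.
M/47 = 332519; 332519 ≡ 41 (mod 47); 41·39 ≡ 1, so inverse 39.
M/43 = 363451; 363451 ≡ 15 (mod 43); 15·23 ≡ 1, so inverse 23.
M/19 = 822547; 822547 ≡ 18 (mod 19); 18·18 ≡ 1, so inverse 18.
M/37 = 422389; 422389 ≡ 34 (mod 37); 34·12 ≡ 1, so inverse 12.
N ≡ 1·1420763·4 + 38·332519·39 + 21·363451·23 + 5·822547·18 + 13·422389·12 = 813944957.
813944957 mod 15628393 = 1268521.

1268521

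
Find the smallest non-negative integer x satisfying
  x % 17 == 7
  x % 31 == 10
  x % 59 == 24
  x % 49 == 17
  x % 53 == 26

The moduli are pairwise coprime; N = 17·31·59·49·53 = 80748521.
N/17 = 4749913; 4749913 ≡ 11 (mod 17); 11·14 ≡ 1, so inverse 14.
N/31 = 2604791; 2604791 ≡ 16 (mod 31); 16·2 ≡ 1, so inverse 2.
N/59 = 1368619; 1368619 ≡ 55 (mod 59); 55·44 ≡ 1, so inverse 44.
N/49 = 1647929; 1647929 ≡ 10 (mod 49); 10·5 ≡ 1, so inverse 5.
N/53 = 1523557; 1523557 ≡ 19 (mod 53); 19·14 ≡ 1, so inverse 14.
x ≡ 7·4749913·14 + 10·2604791·2 + 24·1368619·44 + 17·1647929·5 + 26·1523557·14 = 2657497671.
2657497671 mod 80748521 = 73544999.

73544999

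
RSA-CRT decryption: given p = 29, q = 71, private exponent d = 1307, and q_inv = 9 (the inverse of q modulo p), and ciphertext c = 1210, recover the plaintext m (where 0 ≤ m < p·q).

1071

d_p = d mod (p−1) = 1307 mod 28 = 19; d_q = d mod (q−1) = 47.
m₁ = c^(d_p) mod p: c ≡ 21 (mod 29), and 21^19 mod 29 = 27.
m₂ = c^(d_q) mod q: c ≡ 3 (mod 71), and 3^47 mod 71 = 6.
h = q_inv·(m₁ − m₂) mod p = 9·(27 − 6) mod 29 = 15.
m = m₂ + h·q = 6 + 15·71 = 1071.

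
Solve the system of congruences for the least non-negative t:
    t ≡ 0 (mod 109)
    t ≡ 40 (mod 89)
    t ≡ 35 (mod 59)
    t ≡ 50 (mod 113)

40269069

The moduli are pairwise coprime; N = 109·89·59·113 = 64676567.
N/109 = 593363; 593363 ≡ 76 (mod 109); 76·33 ≡ 1, so inverse 33.
N/89 = 726703; 726703 ≡ 18 (mod 89); 18·5 ≡ 1, so inverse 5.
N/59 = 1096213; 1096213 ≡ 52 (mod 59); 52·42 ≡ 1, so inverse 42.
N/113 = 572359; 572359 ≡ 14 (mod 113); 14·105 ≡ 1, so inverse 105.
t ≡ 0·593363·33 + 40·726703·5 + 35·1096213·42 + 50·572359·105 = 4761658460.
4761658460 mod 64676567 = 40269069.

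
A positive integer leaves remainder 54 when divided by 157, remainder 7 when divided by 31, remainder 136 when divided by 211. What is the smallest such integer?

From a ≡ 54 (mod 157) write a = 54 + 157t. Substituting into a ≡ 7 (mod 31) gives 157t ≡ 15 (mod 31), and since 2⁻¹ ≡ 16 (mod 31), t ≡ 23. Hence a ≡ 54 + 157·23 = 3665 (mod 4867).
From a ≡ 3665 (mod 4867) write a = 3665 + 4867t. Substituting into a ≡ 136 (mod 211) gives 4867t ≡ 58 (mod 211), and since 14⁻¹ ≡ 196 (mod 211), t ≡ 185. Hence a ≡ 3665 + 4867·185 = 904060 (mod 1026937).

904060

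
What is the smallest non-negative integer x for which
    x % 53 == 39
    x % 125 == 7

3007

Combine the congruences pairwise.
From x ≡ 39 (mod 53) write x = 39 + 53t. Substituting into x ≡ 7 (mod 125) gives 53t ≡ 93 (mod 125), and since 53⁻¹ ≡ 92 (mod 125), t ≡ 56. Hence x ≡ 39 + 53·56 = 3007 (mod 6625).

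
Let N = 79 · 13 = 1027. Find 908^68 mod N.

Mod 79: 908 ≡ 39; 39^68 ≡ 76 (mod 79).
Mod 13: 908 ≡ 11; by Fermat, exponent reduces to 68 mod 12 = 8; 11^8 ≡ 9 (mod 13).
Combine by CRT: x ≡ 76 (mod 79), x ≡ 9 (mod 13) ⇒ x ≡ 945 (mod 1027).

945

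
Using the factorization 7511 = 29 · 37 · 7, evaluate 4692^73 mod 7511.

1843

Mod 29: 4692 ≡ 23; by Fermat, exponent reduces to 73 mod 28 = 17; 23^17 ≡ 16 (mod 29).
Mod 37: 4692 ≡ 30; by Fermat, exponent reduces to 73 mod 36 = 1; 30^1 ≡ 30 (mod 37).
Mod 7: 4692 ≡ 2; by Fermat, exponent reduces to 73 mod 6 = 1; 2^1 ≡ 2 (mod 7).
Combine by CRT: x ≡ 16 (mod 29), x ≡ 30 (mod 37), x ≡ 2 (mod 7) ⇒ x ≡ 1843 (mod 7511).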